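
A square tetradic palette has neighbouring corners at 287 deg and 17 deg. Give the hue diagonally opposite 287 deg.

A square tetradic scheme places four hues 90° apart; opposite corners are 180° apart.
287 + 180 = 467 → 467 − 360 = 107°

107°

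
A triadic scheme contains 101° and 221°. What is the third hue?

341°

A triad spaces three hues 120° apart.
The full set is {101°, 221°, 341°}.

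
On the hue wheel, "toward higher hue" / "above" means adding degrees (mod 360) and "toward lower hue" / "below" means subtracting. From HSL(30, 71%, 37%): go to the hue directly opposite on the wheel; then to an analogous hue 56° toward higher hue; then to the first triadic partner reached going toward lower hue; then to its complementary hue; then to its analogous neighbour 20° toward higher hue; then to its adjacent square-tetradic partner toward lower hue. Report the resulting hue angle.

+180° (complement): 30 + 180 = 210°
+56° (analog 56° ↑): 210 + 56 = 266°
−120° (triadic ↓): 266 − 120 = 146°
+180° (complement): 146 + 180 = 326°
+20° (analog 20° ↑): 326 + 20 = 346°
−90° (square ↓): 346 − 90 = 256°

256°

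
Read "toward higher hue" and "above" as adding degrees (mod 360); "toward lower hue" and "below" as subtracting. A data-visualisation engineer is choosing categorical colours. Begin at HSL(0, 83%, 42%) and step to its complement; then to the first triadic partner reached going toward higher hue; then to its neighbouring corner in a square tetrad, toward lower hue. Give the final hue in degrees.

210°

0 + 180 = 180°   (complement)
180 + 120 = 300°   (triadic ↑)
300 − 90 = 210°   (square ↓)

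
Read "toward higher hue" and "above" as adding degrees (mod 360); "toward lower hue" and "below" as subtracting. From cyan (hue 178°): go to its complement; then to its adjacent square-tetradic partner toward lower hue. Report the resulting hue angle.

268°

complement +180°: 178 + 180 = 358°
square ↓ −90°: 358 − 90 = 268°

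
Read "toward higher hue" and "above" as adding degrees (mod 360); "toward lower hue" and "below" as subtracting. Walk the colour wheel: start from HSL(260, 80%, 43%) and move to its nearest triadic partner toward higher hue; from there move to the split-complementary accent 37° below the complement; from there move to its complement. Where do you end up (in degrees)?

343°

+120° (triadic ↑): 260 + 120 = 380 → 380 − 360 = 20°
+143° (split-comp 37° ↓): 20 + 143 = 163°
+180° (complement): 163 + 180 = 343°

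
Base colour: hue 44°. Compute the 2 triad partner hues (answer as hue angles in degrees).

164° and 284°

A triad places three hues 120° apart.
44 + 120 = 164°
44 + 240 = 284°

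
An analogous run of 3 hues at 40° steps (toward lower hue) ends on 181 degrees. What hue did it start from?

261°

2 steps of 40° (toward lower hue) give a net shift of −80°.
Start = end − shift: 181 + 80 = 261°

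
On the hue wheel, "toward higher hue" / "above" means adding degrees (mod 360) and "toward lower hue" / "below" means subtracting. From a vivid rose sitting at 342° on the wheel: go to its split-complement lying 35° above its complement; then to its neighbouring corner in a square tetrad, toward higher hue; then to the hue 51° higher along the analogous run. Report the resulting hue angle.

338°

split-comp 35° ↑ +215°: 342 + 215 = 557 → 557 − 360 = 197°
square ↑ +90°: 197 + 90 = 287°
analog 51° ↑ +51°: 287 + 51 = 338°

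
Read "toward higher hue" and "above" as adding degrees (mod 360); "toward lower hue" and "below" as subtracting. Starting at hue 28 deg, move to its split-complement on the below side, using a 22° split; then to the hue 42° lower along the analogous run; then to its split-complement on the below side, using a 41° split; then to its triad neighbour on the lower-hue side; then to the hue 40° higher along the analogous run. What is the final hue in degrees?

203°

28 + 158 = 186°   (split-comp 22° ↓)
186 − 42 = 144°   (analog 42° ↓)
144 + 139 = 283°   (split-comp 41° ↓)
283 − 120 = 163°   (triadic ↓)
163 + 40 = 203°   (analog 40° ↑)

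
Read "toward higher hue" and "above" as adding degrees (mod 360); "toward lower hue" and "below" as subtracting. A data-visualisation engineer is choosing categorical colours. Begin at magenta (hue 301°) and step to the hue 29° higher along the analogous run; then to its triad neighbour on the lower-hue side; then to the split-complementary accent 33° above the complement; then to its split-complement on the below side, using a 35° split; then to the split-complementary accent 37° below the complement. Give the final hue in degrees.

351°

analog 29° ↑ +29°: 301 + 29 = 330°
triadic ↓ −120°: 330 − 120 = 210°
split-comp 33° ↑ +213°: 210 + 213 = 423 → 423 − 360 = 63°
split-comp 35° ↓ +145°: 63 + 145 = 208°
split-comp 37° ↓ +143°: 208 + 143 = 351°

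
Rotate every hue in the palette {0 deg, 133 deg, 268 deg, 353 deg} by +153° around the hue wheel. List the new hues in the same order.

0 + 153 = 153°
133 + 153 = 286°
268 + 153 = 421 → 421 − 360 = 61°
353 + 153 = 506 → 506 − 360 = 146°

153°, 286°, 61°, 146°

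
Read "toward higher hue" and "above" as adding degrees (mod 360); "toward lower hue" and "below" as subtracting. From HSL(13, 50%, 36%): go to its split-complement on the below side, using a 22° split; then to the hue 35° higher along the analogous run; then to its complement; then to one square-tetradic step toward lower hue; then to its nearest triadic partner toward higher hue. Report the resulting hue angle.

13 + 158 = 171°   (split-comp 22° ↓)
171 + 35 = 206°   (analog 35° ↑)
206 + 180 = 386 → 386 − 360 = 26°   (complement)
26 − 90 = -64 → -64 + 360 = 296°   (square ↓)
296 + 120 = 416 → 416 − 360 = 56°   (triadic ↑)

56°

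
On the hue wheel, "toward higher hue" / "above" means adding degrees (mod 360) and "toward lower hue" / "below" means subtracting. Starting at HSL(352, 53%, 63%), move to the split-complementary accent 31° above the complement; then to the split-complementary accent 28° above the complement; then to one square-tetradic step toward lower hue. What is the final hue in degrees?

321°

split-comp 31° ↑ +211°: 352 + 211 = 563 → 563 − 360 = 203°
split-comp 28° ↑ +208°: 203 + 208 = 411 → 411 − 360 = 51°
square ↓ −90°: 51 − 90 = -39 → -39 + 360 = 321°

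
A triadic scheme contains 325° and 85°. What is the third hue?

A triad spaces three hues 120° apart.
The full set is {85°, 205°, 325°}.

205°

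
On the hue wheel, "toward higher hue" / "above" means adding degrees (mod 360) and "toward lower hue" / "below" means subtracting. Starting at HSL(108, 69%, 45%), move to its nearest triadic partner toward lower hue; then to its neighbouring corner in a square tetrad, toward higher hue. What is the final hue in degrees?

78°

108 − 120 = -12 → -12 + 360 = 348°   (triadic ↓)
348 + 90 = 438 → 438 − 360 = 78°   (square ↑)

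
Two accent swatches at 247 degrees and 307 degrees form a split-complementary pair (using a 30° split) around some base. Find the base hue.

The accents sit 30° either side of the complement, so the complement is their short-arc midpoint on the wheel.
Short-arc midpoint of 247° and 307°: 277°.
Base is 180° from the complement: 277 − 180 = 97°

97°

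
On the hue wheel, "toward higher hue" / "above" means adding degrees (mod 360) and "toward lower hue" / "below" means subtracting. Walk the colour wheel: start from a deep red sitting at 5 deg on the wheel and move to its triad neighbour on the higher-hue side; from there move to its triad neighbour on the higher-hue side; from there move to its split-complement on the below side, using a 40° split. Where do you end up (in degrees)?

+120° (triadic ↑): 5 + 120 = 125°
+120° (triadic ↑): 125 + 120 = 245°
+140° (split-comp 40° ↓): 245 + 140 = 385 → 385 − 360 = 25°

25°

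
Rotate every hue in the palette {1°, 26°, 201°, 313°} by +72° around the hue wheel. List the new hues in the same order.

73°, 98°, 273°, 25°

1 + 72 = 73°
26 + 72 = 98°
201 + 72 = 273°
313 + 72 = 385 → 385 − 360 = 25°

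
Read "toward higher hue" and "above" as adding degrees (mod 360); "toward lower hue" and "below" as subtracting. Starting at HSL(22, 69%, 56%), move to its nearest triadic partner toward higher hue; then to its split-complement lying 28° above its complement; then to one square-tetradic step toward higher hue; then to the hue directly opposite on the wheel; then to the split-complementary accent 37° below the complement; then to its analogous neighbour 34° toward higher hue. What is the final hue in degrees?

triadic ↑ +120°: 22 + 120 = 142°
split-comp 28° ↑ +208°: 142 + 208 = 350°
square ↑ +90°: 350 + 90 = 440 → 440 − 360 = 80°
complement +180°: 80 + 180 = 260°
split-comp 37° ↓ +143°: 260 + 143 = 403 → 403 − 360 = 43°
analog 34° ↑ +34°: 43 + 34 = 77°

77°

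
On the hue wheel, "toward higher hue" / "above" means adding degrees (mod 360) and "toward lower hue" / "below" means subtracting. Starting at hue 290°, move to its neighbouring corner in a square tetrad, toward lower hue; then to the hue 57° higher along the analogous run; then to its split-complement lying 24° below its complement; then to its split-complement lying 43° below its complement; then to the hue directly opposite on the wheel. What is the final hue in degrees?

10°

square ↓ −90°: 290 − 90 = 200°
analog 57° ↑ +57°: 200 + 57 = 257°
split-comp 24° ↓ +156°: 257 + 156 = 413 → 413 − 360 = 53°
split-comp 43° ↓ +137°: 53 + 137 = 190°
complement +180°: 190 + 180 = 370 → 370 − 360 = 10°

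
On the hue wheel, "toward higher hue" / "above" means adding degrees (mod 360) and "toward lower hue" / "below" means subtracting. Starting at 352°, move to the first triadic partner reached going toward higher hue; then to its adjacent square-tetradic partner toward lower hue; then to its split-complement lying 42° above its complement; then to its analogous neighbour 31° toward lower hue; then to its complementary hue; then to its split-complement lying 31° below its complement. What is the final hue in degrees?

182°

352 + 120 = 472 → 472 − 360 = 112°   (triadic ↑)
112 − 90 = 22°   (square ↓)
22 + 222 = 244°   (split-comp 42° ↑)
244 − 31 = 213°   (analog 31° ↓)
213 + 180 = 393 → 393 − 360 = 33°   (complement)
33 + 149 = 182°   (split-comp 31° ↓)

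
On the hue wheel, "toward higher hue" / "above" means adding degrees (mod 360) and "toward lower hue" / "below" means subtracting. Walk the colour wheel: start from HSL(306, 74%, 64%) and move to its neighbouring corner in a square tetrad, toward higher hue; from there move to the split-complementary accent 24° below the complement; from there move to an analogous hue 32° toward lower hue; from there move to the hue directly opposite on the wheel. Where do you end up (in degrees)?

+90° (square ↑): 306 + 90 = 396 → 396 − 360 = 36°
+156° (split-comp 24° ↓): 36 + 156 = 192°
−32° (analog 32° ↓): 192 − 32 = 160°
+180° (complement): 160 + 180 = 340°

340°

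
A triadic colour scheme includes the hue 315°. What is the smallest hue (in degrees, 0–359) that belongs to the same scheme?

75°

A triad places three hues 120° apart.
The full set through 315° is {75°, 195°, 315°}.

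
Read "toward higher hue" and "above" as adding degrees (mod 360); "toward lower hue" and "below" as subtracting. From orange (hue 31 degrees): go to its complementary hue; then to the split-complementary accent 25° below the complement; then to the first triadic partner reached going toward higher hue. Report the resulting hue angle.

complement +180°: 31 + 180 = 211°
split-comp 25° ↓ +155°: 211 + 155 = 366 → 366 − 360 = 6°
triadic ↑ +120°: 6 + 120 = 126°

126°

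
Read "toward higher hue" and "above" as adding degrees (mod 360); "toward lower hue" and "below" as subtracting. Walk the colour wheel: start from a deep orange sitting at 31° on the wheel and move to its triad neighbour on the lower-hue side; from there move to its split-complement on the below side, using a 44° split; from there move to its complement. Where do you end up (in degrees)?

227°

31 − 120 = -89 → -89 + 360 = 271°   (triadic ↓)
271 + 136 = 407 → 407 − 360 = 47°   (split-comp 44° ↓)
47 + 180 = 227°   (complement)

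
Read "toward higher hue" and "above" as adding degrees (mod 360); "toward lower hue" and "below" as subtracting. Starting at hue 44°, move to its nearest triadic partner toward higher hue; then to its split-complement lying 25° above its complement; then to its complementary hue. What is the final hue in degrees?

189°

44 + 120 = 164°   (triadic ↑)
164 + 205 = 369 → 369 − 360 = 9°   (split-comp 25° ↑)
9 + 180 = 189°   (complement)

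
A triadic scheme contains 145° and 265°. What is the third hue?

A triad spaces three hues 120° apart.
The full set is {25°, 145°, 265°}.

25°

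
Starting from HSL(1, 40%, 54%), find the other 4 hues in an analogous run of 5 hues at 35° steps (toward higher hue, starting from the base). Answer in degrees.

Analogous hues sit every 35° along the wheel.
1 + 35 = 36°
1 + 70 = 71°
1 + 105 = 106°
1 + 140 = 141°

36°, 71°, 106°, and 141°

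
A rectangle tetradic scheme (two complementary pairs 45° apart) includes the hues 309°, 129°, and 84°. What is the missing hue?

A rectangular tetradic uses two complementary pairs 45° apart: offsets 0°, 45°, 180°, 225°.
Among {84°, 129°, 309°}, 309° and 129° are a 180° pair.
The remaining hue 84° needs its own complement: 84 + 180 = 264°

264°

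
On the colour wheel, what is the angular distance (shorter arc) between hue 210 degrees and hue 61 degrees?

149°

|210 − 61| = 149.
149 ≤ 180, so the shorter arc is 149°.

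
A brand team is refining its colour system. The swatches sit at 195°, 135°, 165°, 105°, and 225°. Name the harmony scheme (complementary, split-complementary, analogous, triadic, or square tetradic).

analogous

Sort the hues: 105°, 135°, 165°, 195°, 225°.
Successive gaps around the wheel: 30°, 30°, 30°, 30°, 240°.
A run of hues at equal small steps (30°) with one large closing gap is an analogous group.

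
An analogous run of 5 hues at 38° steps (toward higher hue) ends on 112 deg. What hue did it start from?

320°

4 steps of 38° (toward higher hue) give a net shift of +152°.
Start = end − shift: 112 − 152 = -40 → -40 + 360 = 320°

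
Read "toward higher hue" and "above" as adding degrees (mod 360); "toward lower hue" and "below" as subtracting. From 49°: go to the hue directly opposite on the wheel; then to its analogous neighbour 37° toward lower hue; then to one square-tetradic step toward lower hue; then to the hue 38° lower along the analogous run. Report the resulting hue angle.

+180° (complement): 49 + 180 = 229°
−37° (analog 37° ↓): 229 − 37 = 192°
−90° (square ↓): 192 − 90 = 102°
−38° (analog 38° ↓): 102 − 38 = 64°

64°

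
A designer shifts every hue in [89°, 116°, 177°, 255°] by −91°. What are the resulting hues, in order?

358°, 25°, 86°, 164°

89 − 91 = -2 → -2 + 360 = 358°
116 − 91 = 25°
177 − 91 = 86°
255 − 91 = 164°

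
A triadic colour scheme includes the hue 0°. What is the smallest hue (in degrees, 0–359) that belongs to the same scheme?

0°

A triad places three hues 120° apart.
The full set through 0° is {0°, 120°, 240°}.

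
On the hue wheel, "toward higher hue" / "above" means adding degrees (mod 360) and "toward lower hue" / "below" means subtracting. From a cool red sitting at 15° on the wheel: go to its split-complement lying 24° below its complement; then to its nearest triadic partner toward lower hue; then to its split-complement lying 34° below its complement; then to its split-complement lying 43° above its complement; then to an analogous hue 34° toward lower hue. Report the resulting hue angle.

26°

15 + 156 = 171°   (split-comp 24° ↓)
171 − 120 = 51°   (triadic ↓)
51 + 146 = 197°   (split-comp 34° ↓)
197 + 223 = 420 → 420 − 360 = 60°   (split-comp 43° ↑)
60 − 34 = 26°   (analog 34° ↓)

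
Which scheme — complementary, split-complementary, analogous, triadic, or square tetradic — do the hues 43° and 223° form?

Sort the hues: 43°, 223°.
Successive gaps around the wheel: 180°, 180°.
Two hues 180° apart are complementary.

complementary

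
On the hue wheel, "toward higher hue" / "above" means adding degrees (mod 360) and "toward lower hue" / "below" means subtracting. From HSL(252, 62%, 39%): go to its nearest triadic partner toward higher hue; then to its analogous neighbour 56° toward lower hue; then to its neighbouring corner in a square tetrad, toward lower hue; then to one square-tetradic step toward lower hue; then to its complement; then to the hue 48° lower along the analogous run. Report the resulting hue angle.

268°

triadic ↑ +120°: 252 + 120 = 372 → 372 − 360 = 12°
analog 56° ↓ −56°: 12 − 56 = -44 → -44 + 360 = 316°
square ↓ −90°: 316 − 90 = 226°
square ↓ −90°: 226 − 90 = 136°
complement +180°: 136 + 180 = 316°
analog 48° ↓ −48°: 316 − 48 = 268°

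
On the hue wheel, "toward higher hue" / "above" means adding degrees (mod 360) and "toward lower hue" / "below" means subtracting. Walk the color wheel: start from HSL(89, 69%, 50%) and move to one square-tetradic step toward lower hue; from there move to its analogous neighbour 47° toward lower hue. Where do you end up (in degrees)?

−90° (square ↓): 89 − 90 = -1 → -1 + 360 = 359°
−47° (analog 47° ↓): 359 − 47 = 312°

312°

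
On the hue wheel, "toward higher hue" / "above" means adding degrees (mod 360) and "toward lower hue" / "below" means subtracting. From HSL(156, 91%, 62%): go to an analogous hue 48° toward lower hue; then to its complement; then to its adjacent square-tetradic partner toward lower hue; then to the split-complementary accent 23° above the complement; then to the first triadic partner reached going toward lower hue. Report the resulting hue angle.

281°

analog 48° ↓ −48°: 156 − 48 = 108°
complement +180°: 108 + 180 = 288°
square ↓ −90°: 288 − 90 = 198°
split-comp 23° ↑ +203°: 198 + 203 = 401 → 401 − 360 = 41°
triadic ↓ −120°: 41 − 120 = -79 → -79 + 360 = 281°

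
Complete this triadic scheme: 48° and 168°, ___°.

A triad places three hues 120° apart.
The full set through 48° is {48°, 168°, 288°}.
Given {48°, 168°}, the missing hue is 288°.

288°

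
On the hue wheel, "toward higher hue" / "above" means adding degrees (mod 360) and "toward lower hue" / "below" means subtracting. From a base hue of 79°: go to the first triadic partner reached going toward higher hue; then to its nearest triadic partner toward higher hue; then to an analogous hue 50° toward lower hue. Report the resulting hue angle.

269°

triadic ↑ +120°: 79 + 120 = 199°
triadic ↑ +120°: 199 + 120 = 319°
analog 50° ↓ −50°: 319 − 50 = 269°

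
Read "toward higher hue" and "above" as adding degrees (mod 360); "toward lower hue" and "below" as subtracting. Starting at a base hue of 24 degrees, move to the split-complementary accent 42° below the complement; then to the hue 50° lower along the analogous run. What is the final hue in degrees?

24 + 138 = 162°   (split-comp 42° ↓)
162 − 50 = 112°   (analog 50° ↓)

112°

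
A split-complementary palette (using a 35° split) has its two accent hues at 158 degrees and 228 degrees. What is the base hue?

13°

The accents sit 35° either side of the complement, so the complement is their short-arc midpoint on the wheel.
Short-arc midpoint of 158° and 228°: 193°.
Base is 180° from the complement: 193 − 180 = 13°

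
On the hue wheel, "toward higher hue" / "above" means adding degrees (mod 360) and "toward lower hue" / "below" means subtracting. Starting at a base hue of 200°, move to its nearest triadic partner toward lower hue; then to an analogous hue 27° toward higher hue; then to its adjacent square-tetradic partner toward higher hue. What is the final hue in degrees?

triadic ↓ −120°: 200 − 120 = 80°
analog 27° ↑ +27°: 80 + 27 = 107°
square ↑ +90°: 107 + 90 = 197°

197°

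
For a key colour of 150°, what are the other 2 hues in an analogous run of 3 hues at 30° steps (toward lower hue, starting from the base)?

Analogous hues sit every 30° along the wheel.
150 − 30 = 120°
150 − 60 = 90°

120° and 90°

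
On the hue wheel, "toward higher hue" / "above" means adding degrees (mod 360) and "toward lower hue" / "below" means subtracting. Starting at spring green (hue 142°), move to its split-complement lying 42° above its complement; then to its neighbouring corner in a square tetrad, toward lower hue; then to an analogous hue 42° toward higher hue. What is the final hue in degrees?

316°

142 + 222 = 364 → 364 − 360 = 4°   (split-comp 42° ↑)
4 − 90 = -86 → -86 + 360 = 274°   (square ↓)
274 + 42 = 316°   (analog 42° ↑)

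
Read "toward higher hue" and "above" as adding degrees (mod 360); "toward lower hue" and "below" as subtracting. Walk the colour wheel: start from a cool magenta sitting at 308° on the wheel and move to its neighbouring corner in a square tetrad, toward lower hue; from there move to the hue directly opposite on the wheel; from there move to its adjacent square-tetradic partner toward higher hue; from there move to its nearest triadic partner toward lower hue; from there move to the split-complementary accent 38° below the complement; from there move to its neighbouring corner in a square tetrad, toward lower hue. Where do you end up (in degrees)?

60°

−90° (square ↓): 308 − 90 = 218°
+180° (complement): 218 + 180 = 398 → 398 − 360 = 38°
+90° (square ↑): 38 + 90 = 128°
−120° (triadic ↓): 128 − 120 = 8°
+142° (split-comp 38° ↓): 8 + 142 = 150°
−90° (square ↓): 150 − 90 = 60°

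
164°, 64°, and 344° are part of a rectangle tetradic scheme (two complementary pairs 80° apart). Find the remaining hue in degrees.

244°

A rectangular tetradic uses two complementary pairs 80° apart: offsets 0°, 80°, 180°, 260°.
Among {64°, 164°, 344°}, 164° and 344° are a 180° pair.
The remaining hue 64° needs its own complement: 64 + 180 = 244°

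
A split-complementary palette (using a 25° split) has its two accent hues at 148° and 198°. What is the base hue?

The accents sit 25° either side of the complement, so the complement is their short-arc midpoint on the wheel.
Short-arc midpoint of 148° and 198°: 173°.
Base is 180° from the complement: 173 − 180 = -7 → -7 + 360 = 353°

353°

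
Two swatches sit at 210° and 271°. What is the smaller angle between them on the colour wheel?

61°

|210 − 271| = 61.
61 ≤ 180, so the shorter arc is 61°.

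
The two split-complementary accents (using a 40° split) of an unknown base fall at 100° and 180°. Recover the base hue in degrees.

320°

The accents sit 40° either side of the complement, so the complement is their short-arc midpoint on the wheel.
Short-arc midpoint of 100° and 180°: 140°.
Base is 180° from the complement: 140 − 180 = -40 → -40 + 360 = 320°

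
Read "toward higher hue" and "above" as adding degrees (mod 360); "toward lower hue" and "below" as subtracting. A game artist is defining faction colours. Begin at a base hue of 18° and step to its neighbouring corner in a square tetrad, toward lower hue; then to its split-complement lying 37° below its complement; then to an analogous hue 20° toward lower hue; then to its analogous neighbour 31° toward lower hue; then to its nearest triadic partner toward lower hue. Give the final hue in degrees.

260°

18 − 90 = -72 → -72 + 360 = 288°   (square ↓)
288 + 143 = 431 → 431 − 360 = 71°   (split-comp 37° ↓)
71 − 20 = 51°   (analog 20° ↓)
51 − 31 = 20°   (analog 31° ↓)
20 − 120 = -100 → -100 + 360 = 260°   (triadic ↓)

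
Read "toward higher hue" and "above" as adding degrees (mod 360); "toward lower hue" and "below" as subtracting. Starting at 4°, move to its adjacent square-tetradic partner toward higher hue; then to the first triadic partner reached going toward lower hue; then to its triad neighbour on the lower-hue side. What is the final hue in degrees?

square ↑ +90°: 4 + 90 = 94°
triadic ↓ −120°: 94 − 120 = -26 → -26 + 360 = 334°
triadic ↓ −120°: 334 − 120 = 214°

214°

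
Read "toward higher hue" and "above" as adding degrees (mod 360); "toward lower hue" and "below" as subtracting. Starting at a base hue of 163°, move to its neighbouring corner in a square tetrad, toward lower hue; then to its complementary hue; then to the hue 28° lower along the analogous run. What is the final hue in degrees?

square ↓ −90°: 163 − 90 = 73°
complement +180°: 73 + 180 = 253°
analog 28° ↓ −28°: 253 − 28 = 225°

225°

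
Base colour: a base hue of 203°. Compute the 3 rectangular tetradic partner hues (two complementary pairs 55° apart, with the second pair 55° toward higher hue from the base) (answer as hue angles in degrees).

258°, 23°, 78°

A rectangular tetradic uses two complementary pairs 55° apart: offsets 0°, 55°, 180°, 235°.
203 + 55 = 258°
203 + 180 = 383 → 383 − 360 = 23°
203 + 235 = 438 → 438 − 360 = 78°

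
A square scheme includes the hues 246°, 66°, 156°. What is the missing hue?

336°

A square tetradic scheme places four hues every 90°.
The full set through 66° is {66°, 156°, 246°, 336°}.
Given {66°, 156°, 246°}, the missing hue is 336°.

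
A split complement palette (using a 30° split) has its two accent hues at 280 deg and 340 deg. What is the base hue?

The accents sit 30° either side of the complement, so the complement is their short-arc midpoint on the wheel.
Short-arc midpoint of 280° and 340°: 310°.
Base is 180° from the complement: 310 − 180 = 130°

130°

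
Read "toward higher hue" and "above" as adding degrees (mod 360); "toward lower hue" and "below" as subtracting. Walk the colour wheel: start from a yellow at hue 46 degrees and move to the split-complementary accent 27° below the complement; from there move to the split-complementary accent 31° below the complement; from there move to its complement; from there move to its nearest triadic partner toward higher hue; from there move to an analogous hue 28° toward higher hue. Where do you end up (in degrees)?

316°

+153° (split-comp 27° ↓): 46 + 153 = 199°
+149° (split-comp 31° ↓): 199 + 149 = 348°
+180° (complement): 348 + 180 = 528 → 528 − 360 = 168°
+120° (triadic ↑): 168 + 120 = 288°
+28° (analog 28° ↑): 288 + 28 = 316°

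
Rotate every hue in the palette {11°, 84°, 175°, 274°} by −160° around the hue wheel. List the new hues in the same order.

11 − 160 = -149 → -149 + 360 = 211°
84 − 160 = -76 → -76 + 360 = 284°
175 − 160 = 15°
274 − 160 = 114°

211°, 284°, 15°, 114°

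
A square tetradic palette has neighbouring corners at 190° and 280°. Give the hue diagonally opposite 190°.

10°

A square tetradic scheme places four hues 90° apart; opposite corners are 180° apart.
190 + 180 = 370 → 370 − 360 = 10°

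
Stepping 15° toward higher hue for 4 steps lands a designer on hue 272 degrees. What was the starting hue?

212°

4 steps of 15° (toward higher hue) give a net shift of +60°.
Start = end − shift: 272 − 60 = 212°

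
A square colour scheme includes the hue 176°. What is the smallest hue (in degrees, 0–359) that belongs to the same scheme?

A square tetradic scheme places four hues every 90°.
The full set through 176° is {86°, 176°, 266°, 356°}.

86°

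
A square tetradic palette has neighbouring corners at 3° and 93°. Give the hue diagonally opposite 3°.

A square tetradic scheme places four hues 90° apart; opposite corners are 180° apart.
3 + 180 = 183°

183°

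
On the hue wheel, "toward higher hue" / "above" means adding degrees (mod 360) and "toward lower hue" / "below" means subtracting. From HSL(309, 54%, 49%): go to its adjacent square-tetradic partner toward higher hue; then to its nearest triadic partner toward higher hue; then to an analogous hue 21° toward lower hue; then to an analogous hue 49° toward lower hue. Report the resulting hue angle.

89°

square ↑ +90°: 309 + 90 = 399 → 399 − 360 = 39°
triadic ↑ +120°: 39 + 120 = 159°
analog 21° ↓ −21°: 159 − 21 = 138°
analog 49° ↓ −49°: 138 − 49 = 89°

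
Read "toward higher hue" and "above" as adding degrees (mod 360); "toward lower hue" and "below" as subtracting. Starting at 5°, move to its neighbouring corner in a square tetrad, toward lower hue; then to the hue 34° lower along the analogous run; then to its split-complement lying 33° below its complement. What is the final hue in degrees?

28°

−90° (square ↓): 5 − 90 = -85 → -85 + 360 = 275°
−34° (analog 34° ↓): 275 − 34 = 241°
+147° (split-comp 33° ↓): 241 + 147 = 388 → 388 − 360 = 28°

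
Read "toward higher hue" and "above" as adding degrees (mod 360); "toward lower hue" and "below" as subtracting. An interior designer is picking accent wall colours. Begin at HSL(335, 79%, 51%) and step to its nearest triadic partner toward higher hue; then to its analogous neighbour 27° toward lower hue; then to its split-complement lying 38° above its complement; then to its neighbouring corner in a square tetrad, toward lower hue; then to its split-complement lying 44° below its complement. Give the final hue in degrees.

335 + 120 = 455 → 455 − 360 = 95°   (triadic ↑)
95 − 27 = 68°   (analog 27° ↓)
68 + 218 = 286°   (split-comp 38° ↑)
286 − 90 = 196°   (square ↓)
196 + 136 = 332°   (split-comp 44° ↓)

332°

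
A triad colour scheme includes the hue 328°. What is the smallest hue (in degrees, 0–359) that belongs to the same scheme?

A triad places three hues 120° apart.
The full set through 328° is {88°, 208°, 328°}.

88°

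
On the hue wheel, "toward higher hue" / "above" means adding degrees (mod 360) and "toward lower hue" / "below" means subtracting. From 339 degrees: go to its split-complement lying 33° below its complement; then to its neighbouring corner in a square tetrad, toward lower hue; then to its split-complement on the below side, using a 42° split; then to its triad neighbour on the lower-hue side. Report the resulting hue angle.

+147° (split-comp 33° ↓): 339 + 147 = 486 → 486 − 360 = 126°
−90° (square ↓): 126 − 90 = 36°
+138° (split-comp 42° ↓): 36 + 138 = 174°
−120° (triadic ↓): 174 − 120 = 54°

54°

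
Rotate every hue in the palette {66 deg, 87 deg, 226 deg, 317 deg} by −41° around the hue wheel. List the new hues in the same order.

25°, 46°, 185°, 276°

66 − 41 = 25°
87 − 41 = 46°
226 − 41 = 185°
317 − 41 = 276°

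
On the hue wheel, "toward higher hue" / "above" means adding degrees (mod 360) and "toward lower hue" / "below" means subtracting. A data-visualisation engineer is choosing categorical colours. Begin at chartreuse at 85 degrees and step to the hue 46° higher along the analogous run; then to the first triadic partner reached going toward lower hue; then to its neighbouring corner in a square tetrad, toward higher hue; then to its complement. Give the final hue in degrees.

281°

85 + 46 = 131°   (analog 46° ↑)
131 − 120 = 11°   (triadic ↓)
11 + 90 = 101°   (square ↑)
101 + 180 = 281°   (complement)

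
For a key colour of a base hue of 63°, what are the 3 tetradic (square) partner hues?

153°, 243°, and 333°

A square tetradic scheme places four hues every 90°.
63 + 90 = 153°
63 + 180 = 243°
63 + 270 = 333°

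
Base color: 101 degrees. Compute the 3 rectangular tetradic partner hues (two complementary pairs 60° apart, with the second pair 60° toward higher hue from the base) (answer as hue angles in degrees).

161°, 281°, 341°

A rectangular tetradic uses two complementary pairs 60° apart: offsets 0°, 60°, 180°, 240°.
101 + 60 = 161°
101 + 180 = 281°
101 + 240 = 341°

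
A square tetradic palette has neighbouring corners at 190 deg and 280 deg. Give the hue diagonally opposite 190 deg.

10°

A square tetradic scheme places four hues 90° apart; opposite corners are 180° apart.
190 + 180 = 370 → 370 − 360 = 10°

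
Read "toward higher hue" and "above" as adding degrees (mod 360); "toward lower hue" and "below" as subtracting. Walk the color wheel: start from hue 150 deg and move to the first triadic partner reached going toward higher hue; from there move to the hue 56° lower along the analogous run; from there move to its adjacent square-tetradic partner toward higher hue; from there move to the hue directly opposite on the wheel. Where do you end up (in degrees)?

124°

triadic ↑ +120°: 150 + 120 = 270°
analog 56° ↓ −56°: 270 − 56 = 214°
square ↑ +90°: 214 + 90 = 304°
complement +180°: 304 + 180 = 484 → 484 − 360 = 124°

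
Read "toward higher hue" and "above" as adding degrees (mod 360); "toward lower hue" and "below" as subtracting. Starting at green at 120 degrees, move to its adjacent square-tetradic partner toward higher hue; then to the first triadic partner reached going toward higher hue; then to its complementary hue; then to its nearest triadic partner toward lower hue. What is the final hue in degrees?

120 + 90 = 210°   (square ↑)
210 + 120 = 330°   (triadic ↑)
330 + 180 = 510 → 510 − 360 = 150°   (complement)
150 − 120 = 30°   (triadic ↓)

30°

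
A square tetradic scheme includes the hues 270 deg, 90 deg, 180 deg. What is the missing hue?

0°

A square tetradic scheme places four hues every 90°.
The full set through 90° is {0°, 90°, 180°, 270°}.
Given {90°, 180°, 270°}, the missing hue is 0°.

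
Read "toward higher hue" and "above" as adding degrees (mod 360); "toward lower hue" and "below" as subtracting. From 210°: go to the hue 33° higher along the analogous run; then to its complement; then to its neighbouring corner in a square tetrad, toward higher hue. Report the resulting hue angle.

153°

+33° (analog 33° ↑): 210 + 33 = 243°
+180° (complement): 243 + 180 = 423 → 423 − 360 = 63°
+90° (square ↑): 63 + 90 = 153°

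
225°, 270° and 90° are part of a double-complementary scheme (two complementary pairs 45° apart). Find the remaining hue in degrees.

A rectangular tetradic uses two complementary pairs 45° apart: offsets 0°, 45°, 180°, 225°.
Among {90°, 225°, 270°}, 90° and 270° are a 180° pair.
The remaining hue 225° needs its own complement: 225 + 180 = 405 → 405 − 360 = 45°

45°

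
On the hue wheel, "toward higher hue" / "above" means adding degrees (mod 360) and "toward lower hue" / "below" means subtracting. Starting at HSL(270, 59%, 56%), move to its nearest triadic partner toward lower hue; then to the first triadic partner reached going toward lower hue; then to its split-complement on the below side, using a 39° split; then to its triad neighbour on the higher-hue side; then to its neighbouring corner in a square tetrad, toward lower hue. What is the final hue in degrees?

201°

−120° (triadic ↓): 270 − 120 = 150°
−120° (triadic ↓): 150 − 120 = 30°
+141° (split-comp 39° ↓): 30 + 141 = 171°
+120° (triadic ↑): 171 + 120 = 291°
−90° (square ↓): 291 − 90 = 201°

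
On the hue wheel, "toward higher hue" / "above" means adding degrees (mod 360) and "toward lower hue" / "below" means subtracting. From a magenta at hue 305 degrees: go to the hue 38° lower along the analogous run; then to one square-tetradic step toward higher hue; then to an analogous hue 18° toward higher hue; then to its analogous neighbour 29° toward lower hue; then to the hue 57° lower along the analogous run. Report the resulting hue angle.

289°

−38° (analog 38° ↓): 305 − 38 = 267°
+90° (square ↑): 267 + 90 = 357°
+18° (analog 18° ↑): 357 + 18 = 375 → 375 − 360 = 15°
−29° (analog 29° ↓): 15 − 29 = -14 → -14 + 360 = 346°
−57° (analog 57° ↓): 346 − 57 = 289°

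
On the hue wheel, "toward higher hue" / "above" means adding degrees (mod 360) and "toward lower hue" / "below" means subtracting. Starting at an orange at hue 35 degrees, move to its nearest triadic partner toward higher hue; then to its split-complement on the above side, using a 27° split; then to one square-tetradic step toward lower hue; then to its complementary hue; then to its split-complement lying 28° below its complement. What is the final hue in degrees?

244°

+120° (triadic ↑): 35 + 120 = 155°
+207° (split-comp 27° ↑): 155 + 207 = 362 → 362 − 360 = 2°
−90° (square ↓): 2 − 90 = -88 → -88 + 360 = 272°
+180° (complement): 272 + 180 = 452 → 452 − 360 = 92°
+152° (split-comp 28° ↓): 92 + 152 = 244°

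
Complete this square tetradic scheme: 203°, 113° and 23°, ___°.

A square tetradic scheme places four hues every 90°.
The full set through 23° is {23°, 113°, 203°, 293°}.
Given {23°, 113°, 203°}, the missing hue is 293°.

293°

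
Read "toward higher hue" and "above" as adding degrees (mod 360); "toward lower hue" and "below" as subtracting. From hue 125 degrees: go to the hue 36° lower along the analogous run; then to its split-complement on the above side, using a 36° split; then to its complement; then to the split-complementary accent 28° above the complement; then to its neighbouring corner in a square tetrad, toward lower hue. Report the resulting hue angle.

243°

125 − 36 = 89°   (analog 36° ↓)
89 + 216 = 305°   (split-comp 36° ↑)
305 + 180 = 485 → 485 − 360 = 125°   (complement)
125 + 208 = 333°   (split-comp 28° ↑)
333 − 90 = 243°   (square ↓)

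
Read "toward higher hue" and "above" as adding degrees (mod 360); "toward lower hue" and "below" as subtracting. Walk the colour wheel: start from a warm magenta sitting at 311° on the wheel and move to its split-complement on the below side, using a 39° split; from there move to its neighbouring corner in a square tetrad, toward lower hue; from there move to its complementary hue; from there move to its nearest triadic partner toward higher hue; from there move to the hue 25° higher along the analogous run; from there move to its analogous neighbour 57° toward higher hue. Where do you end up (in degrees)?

+141° (split-comp 39° ↓): 311 + 141 = 452 → 452 − 360 = 92°
−90° (square ↓): 92 − 90 = 2°
+180° (complement): 2 + 180 = 182°
+120° (triadic ↑): 182 + 120 = 302°
+25° (analog 25° ↑): 302 + 25 = 327°
+57° (analog 57° ↑): 327 + 57 = 384 → 384 − 360 = 24°

24°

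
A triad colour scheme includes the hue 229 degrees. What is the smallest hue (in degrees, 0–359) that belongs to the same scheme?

A triad places three hues 120° apart.
The full set through 229° is {109°, 229°, 349°}.

109°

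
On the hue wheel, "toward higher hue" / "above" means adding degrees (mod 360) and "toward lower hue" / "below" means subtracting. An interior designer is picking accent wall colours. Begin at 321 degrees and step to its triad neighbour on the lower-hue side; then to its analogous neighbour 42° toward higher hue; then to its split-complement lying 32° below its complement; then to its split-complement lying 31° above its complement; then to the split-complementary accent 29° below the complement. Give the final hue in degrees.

triadic ↓ −120°: 321 − 120 = 201°
analog 42° ↑ +42°: 201 + 42 = 243°
split-comp 32° ↓ +148°: 243 + 148 = 391 → 391 − 360 = 31°
split-comp 31° ↑ +211°: 31 + 211 = 242°
split-comp 29° ↓ +151°: 242 + 151 = 393 → 393 − 360 = 33°

33°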